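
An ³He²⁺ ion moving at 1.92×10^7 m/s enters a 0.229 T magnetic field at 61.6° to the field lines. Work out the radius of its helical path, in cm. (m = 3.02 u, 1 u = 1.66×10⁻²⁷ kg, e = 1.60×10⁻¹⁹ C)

Only the perpendicular component v⊥ = v sin61.6° = 1.69×10^7 m/s is bent by the field.
r = m v⊥ /(qB) = (5.01×10^-27)(1.69×10^7) / [(2×1.60×10^-19)(0.229)] = 1.16 m.

r ≈ 116 cm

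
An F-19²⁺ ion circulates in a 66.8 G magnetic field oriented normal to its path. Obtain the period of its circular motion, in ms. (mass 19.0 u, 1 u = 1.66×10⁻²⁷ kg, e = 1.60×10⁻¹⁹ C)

The cyclotron period is independent of speed: T = 2πm/(qB).
T = 2π(3.15×10^-26) / [(2×1.60×10^-19)(6.68×10^-3)] = 9.27×10^-5 s.

T ≈ 0.0927 ms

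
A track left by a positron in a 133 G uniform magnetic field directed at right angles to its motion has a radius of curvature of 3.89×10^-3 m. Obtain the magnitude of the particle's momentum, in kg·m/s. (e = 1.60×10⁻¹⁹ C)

p ≈ 8.28×10^-24 kg·m/s

Since qvB = mv²/r, the momentum p = mv = qBr.
p = (1×1.60×10^-19)(0.0133)(3.89×10^-3) = 8.28×10^-24 kg·m/s.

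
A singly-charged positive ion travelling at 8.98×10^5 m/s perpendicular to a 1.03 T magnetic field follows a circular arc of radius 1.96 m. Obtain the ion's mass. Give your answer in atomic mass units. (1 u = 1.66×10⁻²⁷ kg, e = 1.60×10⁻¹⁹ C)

m ≈ 217 u

qvB = mv²/r ⇒ m = qBr/v.
m = (1×1.60×10^-19)(1.03)(1.96) / (8.98×10^5) = 3.60×10^-25 kg = 217 u.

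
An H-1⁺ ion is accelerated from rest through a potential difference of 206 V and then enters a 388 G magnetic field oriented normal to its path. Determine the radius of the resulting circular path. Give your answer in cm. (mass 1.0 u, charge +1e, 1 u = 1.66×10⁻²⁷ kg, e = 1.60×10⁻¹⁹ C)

The kinetic energy gained is K = qV = (1×1.60×10^-19)(206) = 3.30×10^-17 J.
v = √(2K/m) = 1.99×10^5 m/s.
r = mv/(qB) = (1.66×10^-27)(1.99×10^5) / [(1×1.60×10^-19)(0.0388)] = 0.0533 m.

r ≈ 5.33 cm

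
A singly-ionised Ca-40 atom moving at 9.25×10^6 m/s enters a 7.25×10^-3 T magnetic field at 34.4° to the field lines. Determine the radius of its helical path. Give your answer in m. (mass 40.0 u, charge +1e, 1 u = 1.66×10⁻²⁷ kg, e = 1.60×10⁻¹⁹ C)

Only the perpendicular component v⊥ = v sin34.4° = 5.23×10^6 m/s is bent by the field.
r = m v⊥ /(qB) = (6.64×10^-26)(5.23×10^6) / [(1×1.60×10^-19)(7.25×10^-3)] = 299 m.

r ≈ 299 m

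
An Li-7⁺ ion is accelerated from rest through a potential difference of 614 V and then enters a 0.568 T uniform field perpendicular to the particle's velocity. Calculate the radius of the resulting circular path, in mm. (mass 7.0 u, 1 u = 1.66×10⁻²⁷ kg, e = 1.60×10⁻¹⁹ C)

The kinetic energy gained is K = qV = (1×1.60×10^-19)(614) = 9.82×10^-17 J.
v = √(2K/m) = 1.30×10^5 m/s.
r = mv/(qB) = (1.16×10^-26)(1.30×10^5) / [(1×1.60×10^-19)(0.568)] = 0.0166 m.

r ≈ 16.6 mm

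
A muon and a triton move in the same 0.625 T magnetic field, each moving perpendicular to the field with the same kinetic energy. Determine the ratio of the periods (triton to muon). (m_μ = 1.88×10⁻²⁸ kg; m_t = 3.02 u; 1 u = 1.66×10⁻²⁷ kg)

ratio ≈ 26.7

T = 2πm/(qB) is independent of speed, so T₂/T₁ = (m₂/q₂)/(m₁/q₁).
T_{triton}/T_{muon} = (5.01×10^-27/1e) / (1.88×10^-28/1e) = 26.7.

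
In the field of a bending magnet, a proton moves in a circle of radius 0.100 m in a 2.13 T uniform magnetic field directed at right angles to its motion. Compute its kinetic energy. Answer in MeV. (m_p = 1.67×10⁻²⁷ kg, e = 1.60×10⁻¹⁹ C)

v = qBr/m = (1×1.60×10^-19)(2.13)(0.100) / (1.67×10^-27) = 2.04×10^7 m/s.
K = ½mv² = 0.5·(1.67×10^-27)·(2.04×10^7)² = 3.48×10^-13 J = 2.17 MeV.

K ≈ 2.17 MeV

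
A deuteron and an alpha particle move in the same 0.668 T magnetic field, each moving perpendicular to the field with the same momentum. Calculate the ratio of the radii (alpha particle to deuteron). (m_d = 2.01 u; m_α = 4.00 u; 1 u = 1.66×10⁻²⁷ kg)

r = p/(qB) ⇒ at equal p, r ∝ 1/q.
r_{alpha particle}/r_{deuteron} = 0.500.

ratio ≈ 0.500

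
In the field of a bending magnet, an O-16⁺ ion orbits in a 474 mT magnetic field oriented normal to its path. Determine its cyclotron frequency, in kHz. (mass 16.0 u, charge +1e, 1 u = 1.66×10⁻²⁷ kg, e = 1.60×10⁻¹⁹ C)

f ≈ 454 kHz

f = qB/(2πm) = (1×1.60×10^-19)(0.474) / [2π(2.66×10^-26)] = 4.54×10^5 Hz.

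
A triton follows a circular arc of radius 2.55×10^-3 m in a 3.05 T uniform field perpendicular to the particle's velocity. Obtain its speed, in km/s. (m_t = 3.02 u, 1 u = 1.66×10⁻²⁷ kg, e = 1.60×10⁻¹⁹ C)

v ≈ 248 km/s

From qvB = mv²/r, v = qBr/m.
v = (1×1.60×10^-19)(3.05)(2.55×10^-3) / (5.01×10^-27) = 2.48×10^5 m/s.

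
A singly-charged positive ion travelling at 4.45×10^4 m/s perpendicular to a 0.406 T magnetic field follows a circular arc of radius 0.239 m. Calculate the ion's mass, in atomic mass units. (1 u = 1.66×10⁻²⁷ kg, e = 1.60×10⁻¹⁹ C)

qvB = mv²/r ⇒ m = qBr/v.
m = (1×1.60×10^-19)(0.406)(0.239) / (4.45×10^4) = 3.49×10^-25 kg = 210 u.

m ≈ 210 u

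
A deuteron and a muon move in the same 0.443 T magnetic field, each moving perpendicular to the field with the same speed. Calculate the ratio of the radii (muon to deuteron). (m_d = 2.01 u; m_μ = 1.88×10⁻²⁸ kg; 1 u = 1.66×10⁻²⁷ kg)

ratio ≈ 0.0563

r = mv/(qB) ⇒ at equal v, r ∝ m/q.
r_{muon}/r_{deuteron} = 0.0563.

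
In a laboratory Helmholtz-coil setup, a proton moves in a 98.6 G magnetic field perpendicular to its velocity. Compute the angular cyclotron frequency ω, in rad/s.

ω = qB/m = (1×1.60×10^-19)(9.86×10^-3) / (1.67×10^-27) = 9.45×10^5 rad/s.

ω ≈ 9.45×10^5 rad/s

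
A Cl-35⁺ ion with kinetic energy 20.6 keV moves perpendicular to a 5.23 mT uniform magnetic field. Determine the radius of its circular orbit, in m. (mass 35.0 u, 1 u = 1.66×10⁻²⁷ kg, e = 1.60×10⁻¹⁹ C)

r ≈ 23.4 m

Convert the energy: K = 20.6 keV = 3.30×10^-15 J.
v = √(2K/m) = √(2·3.30×10^-15/5.81×10^-26) = 3.37×10^5 m/s.
r = mv/(qB) = (5.81×10^-26)(3.37×10^5) / [(1×1.60×10^-19)(5.23×10^-3)] = 23.4 m.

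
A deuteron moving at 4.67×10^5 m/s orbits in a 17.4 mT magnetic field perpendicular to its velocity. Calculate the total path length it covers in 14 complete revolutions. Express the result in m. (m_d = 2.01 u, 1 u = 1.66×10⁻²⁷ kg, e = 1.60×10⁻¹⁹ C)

r = mv/(qB) = 0.560 m, so one revolution covers 2πr = 3.52 m.
In 14 revolutions: L = 14·2πr = 49.2 m.

L ≈ 49.2 m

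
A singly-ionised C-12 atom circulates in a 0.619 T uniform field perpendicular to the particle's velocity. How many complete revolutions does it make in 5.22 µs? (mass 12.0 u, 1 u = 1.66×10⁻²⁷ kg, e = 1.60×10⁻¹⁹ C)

T = 2πm/(qB) = 2π(1.992×10^-26) / [(1×1.60×10^-19)(0.619)] = 1.2637×10^-6 s.
N = t/T = 5.22×10^-6 / 1.2637×10^-6 ≈ 4.13, so 4 complete revolutions.

N = 4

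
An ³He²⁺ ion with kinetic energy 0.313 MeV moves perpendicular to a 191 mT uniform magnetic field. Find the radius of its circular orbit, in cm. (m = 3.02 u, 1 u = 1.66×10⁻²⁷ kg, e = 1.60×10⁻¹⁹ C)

Convert the energy: K = 0.313 MeV = 5.01×10^-14 J.
v = √(2K/m) = √(2·5.01×10^-14/5.01×10^-27) = 4.47×10^6 m/s.
r = mv/(qB) = (5.01×10^-27)(4.47×10^6) / [(2×1.60×10^-19)(0.191)] = 0.367 m.

r ≈ 36.7 cm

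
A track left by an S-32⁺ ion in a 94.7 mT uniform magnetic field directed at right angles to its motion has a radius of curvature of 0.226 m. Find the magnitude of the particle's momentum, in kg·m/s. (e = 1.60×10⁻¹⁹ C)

Since qvB = mv²/r, the momentum p = mv = qBr.
p = (1×1.60×10^-19)(0.0947)(0.226) = 3.42×10^-21 kg·m/s.

p ≈ 3.42×10^-21 kg·m/s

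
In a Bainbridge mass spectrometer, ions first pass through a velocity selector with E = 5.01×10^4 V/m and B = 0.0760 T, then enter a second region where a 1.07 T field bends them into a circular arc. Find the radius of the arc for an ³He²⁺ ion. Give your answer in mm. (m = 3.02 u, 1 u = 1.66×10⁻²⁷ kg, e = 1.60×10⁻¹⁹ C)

The selector passes v = E/B = 5.01×10^4/0.0760 = 6.59×10^5 m/s.
In the deflection region, r = mv/(qB₂) = (5.01×10^-27)(6.59×10^5) / [(2×1.60×10^-19)(1.07)] = 9.65×10^-3 m.

r ≈ 9.65 mm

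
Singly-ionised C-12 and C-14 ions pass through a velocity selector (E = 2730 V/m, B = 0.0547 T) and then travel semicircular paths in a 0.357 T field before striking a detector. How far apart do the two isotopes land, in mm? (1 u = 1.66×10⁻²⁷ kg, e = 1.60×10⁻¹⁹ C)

Δd ≈ 5.80 mm

Both emerge at v = E/B₁ = 4.99×10^4 m/s.
r = mv/(qB₂), so r₁ = 0.01741 m and r₂ = 0.02031 m, giving Δr = 2.90×10^-3 m.
After a semicircle each ion lands a diameter 2r from the entry slit, so the separation is 2Δr = 5.80×10^-3 m.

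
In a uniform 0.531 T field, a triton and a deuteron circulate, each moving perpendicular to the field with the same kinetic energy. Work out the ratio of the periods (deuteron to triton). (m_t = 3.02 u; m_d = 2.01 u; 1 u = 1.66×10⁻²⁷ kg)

T = 2πm/(qB) is independent of speed, so T₂/T₁ = (m₂/q₂)/(m₁/q₁).
T_{deuteron}/T_{triton} = (3.34×10^-27/1e) / (5.01×10^-27/1e) = 0.666.

ratio ≈ 0.666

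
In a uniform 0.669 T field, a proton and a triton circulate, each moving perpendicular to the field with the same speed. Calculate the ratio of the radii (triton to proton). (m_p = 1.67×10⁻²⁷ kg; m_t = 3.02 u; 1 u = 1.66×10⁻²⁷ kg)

ratio ≈ 3.00

r = mv/(qB) ⇒ at equal v, r ∝ m/q.
r_{triton}/r_{proton} = 3.00.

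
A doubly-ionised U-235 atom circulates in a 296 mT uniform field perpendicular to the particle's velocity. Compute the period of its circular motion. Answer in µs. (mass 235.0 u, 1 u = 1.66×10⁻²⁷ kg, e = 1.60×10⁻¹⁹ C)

The cyclotron period is independent of speed: T = 2πm/(qB).
T = 2π(3.90×10^-25) / [(2×1.60×10^-19)(0.296)] = 2.59×10^-5 s.

T ≈ 25.9 µs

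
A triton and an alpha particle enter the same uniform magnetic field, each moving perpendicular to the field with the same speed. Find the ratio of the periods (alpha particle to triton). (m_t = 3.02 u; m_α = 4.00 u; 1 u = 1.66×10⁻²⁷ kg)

T = 2πm/(qB) is independent of speed, so T₂/T₁ = (m₂/q₂)/(m₁/q₁).
T_{alpha particle}/T_{triton} = (6.64×10^-27/2e) / (5.01×10^-27/1e) = 0.662.

ratio ≈ 0.662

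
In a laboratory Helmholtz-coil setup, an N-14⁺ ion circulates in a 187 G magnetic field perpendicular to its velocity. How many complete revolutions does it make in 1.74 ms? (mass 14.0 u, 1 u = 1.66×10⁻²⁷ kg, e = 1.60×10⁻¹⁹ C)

T = 2πm/(qB) = 2π(2.324×10^-26) / [(1×1.60×10^-19)(0.0187)] = 4.8804×10^-5 s.
N = t/T = 1.74×10^-3 / 4.8804×10^-5 ≈ 35.65, so 35 complete revolutions.

N = 35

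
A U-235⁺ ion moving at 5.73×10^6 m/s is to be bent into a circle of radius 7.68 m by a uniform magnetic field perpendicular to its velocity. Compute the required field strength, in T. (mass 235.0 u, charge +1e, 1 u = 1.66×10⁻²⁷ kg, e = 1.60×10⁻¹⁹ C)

qvB = mv²/r gives B = mv/(qr).
B = (3.90×10^-25)(5.73×10^6) / [(1×1.60×10^-19)(7.68)] = 1.82 T.

B ≈ 1.82 T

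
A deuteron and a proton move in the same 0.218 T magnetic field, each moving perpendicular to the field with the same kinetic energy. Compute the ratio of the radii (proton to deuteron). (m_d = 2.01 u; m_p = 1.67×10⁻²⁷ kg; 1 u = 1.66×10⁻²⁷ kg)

ratio ≈ 0.707

r = √(2mK)/(qB) ⇒ at equal K, r ∝ √m/q.
r_{proton}/r_{deuteron} = 0.707.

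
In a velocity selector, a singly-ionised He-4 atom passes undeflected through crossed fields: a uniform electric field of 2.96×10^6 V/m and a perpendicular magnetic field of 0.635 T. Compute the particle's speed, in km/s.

v ≈ 4660 km/s

For zero net force, qE = qvB, so v = E/B.
v = (2.96×10^6) / (0.635) = 4.66×10^6 m/s.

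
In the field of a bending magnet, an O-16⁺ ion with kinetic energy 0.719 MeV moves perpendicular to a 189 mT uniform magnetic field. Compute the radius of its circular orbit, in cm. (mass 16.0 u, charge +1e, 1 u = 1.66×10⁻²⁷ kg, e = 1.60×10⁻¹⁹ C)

Convert the energy: K = 0.719 MeV = 1.15×10^-13 J.
v = √(2K/m) = √(2·1.15×10^-13/2.66×10^-26) = 2.94×10^6 m/s.
r = mv/(qB) = (2.66×10^-26)(2.94×10^6) / [(1×1.60×10^-19)(0.189)] = 2.59 m.

r ≈ 259 cm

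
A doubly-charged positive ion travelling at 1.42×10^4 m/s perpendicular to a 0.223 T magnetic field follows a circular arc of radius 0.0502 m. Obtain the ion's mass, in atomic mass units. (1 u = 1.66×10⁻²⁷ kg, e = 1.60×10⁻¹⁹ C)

m ≈ 152 u

qvB = mv²/r ⇒ m = qBr/v.
m = (2×1.60×10^-19)(0.223)(0.0502) / (1.42×10^4) = 2.52×10^-25 kg = 152 u.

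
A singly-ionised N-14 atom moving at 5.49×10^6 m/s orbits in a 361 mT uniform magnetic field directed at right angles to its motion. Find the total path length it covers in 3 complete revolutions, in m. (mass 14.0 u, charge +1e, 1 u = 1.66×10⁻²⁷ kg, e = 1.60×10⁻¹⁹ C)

r = mv/(qB) = 2.21 m, so one revolution covers 2πr = 13.9 m.
In 3 revolutions: L = 3·2πr = 41.6 m.

L ≈ 41.6 m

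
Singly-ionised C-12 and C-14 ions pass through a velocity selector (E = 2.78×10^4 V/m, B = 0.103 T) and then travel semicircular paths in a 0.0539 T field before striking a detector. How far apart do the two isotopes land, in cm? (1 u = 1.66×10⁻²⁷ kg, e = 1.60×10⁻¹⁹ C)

Both emerge at v = E/B₁ = 2.70×10^5 m/s.
r = mv/(qB₂), so r₁ = 0.623 m and r₂ = 0.727 m, giving Δr = 0.104 m.
After a semicircle each ion lands a diameter 2r from the entry slit, so the separation is 2Δr = 0.208 m.

Δd ≈ 20.8 cm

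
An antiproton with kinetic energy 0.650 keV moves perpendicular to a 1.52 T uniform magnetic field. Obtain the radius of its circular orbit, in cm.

Convert the energy: K = 0.650 keV = 1.04×10^-16 J.
v = √(2K/m) = √(2·1.04×10^-16/1.67×10^-27) = 3.53×10^5 m/s.
r = mv/(qB) = (1.67×10^-27)(3.53×10^5) / [(1×1.60×10^-19)(1.52)] = 2.42×10^-3 m.

r ≈ 0.242 cm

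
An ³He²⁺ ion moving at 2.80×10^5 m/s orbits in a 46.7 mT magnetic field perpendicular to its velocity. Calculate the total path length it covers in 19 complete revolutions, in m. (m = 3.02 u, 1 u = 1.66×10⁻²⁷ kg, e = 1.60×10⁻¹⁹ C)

r = mv/(qB) = 0.0939 m, so one revolution covers 2πr = 0.590 m.
In 19 revolutions: L = 19·2πr = 11.2 m.

L ≈ 11.2 m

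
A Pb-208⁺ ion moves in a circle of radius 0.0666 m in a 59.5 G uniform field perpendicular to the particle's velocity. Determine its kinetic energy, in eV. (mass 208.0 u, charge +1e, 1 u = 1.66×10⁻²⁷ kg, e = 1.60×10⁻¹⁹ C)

v = qBr/m = (1×1.60×10^-19)(5.95×10^-3)(0.0666) / (3.45×10^-25) = 184 m/s.
K = ½mv² = 0.5·(3.45×10^-25)·(184)² = 5.82×10^-21 J = 0.0364 eV.

K ≈ 0.0364 eV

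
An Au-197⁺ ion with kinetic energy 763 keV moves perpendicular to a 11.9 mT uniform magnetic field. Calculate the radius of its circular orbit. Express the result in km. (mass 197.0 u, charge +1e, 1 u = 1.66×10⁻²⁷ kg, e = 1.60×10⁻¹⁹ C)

Convert the energy: K = 763 keV = 1.22×10^-13 J.
v = √(2K/m) = √(2·1.22×10^-13/3.27×10^-25) = 8.64×10^5 m/s.
r = mv/(qB) = (3.27×10^-25)(8.64×10^5) / [(1×1.60×10^-19)(0.0119)] = 148 m.

r ≈ 0.148 km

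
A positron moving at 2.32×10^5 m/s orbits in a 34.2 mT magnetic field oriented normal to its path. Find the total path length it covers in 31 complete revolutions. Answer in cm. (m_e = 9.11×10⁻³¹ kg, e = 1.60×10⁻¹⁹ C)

r = mv/(qB) = 3.86×10^-5 m, so one revolution covers 2πr = 2.43×10^-4 m.
In 31 revolutions: L = 31·2πr = 7.52×10^-3 m.

L ≈ 0.752 cm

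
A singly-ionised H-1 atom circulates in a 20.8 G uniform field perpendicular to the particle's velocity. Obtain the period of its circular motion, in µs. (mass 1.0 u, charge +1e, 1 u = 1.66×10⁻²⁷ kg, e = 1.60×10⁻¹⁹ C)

The cyclotron period is independent of speed: T = 2πm/(qB).
T = 2π(1.66×10^-27) / [(1×1.60×10^-19)(2.08×10^-3)] = 3.13×10^-5 s.

T ≈ 31.3 µs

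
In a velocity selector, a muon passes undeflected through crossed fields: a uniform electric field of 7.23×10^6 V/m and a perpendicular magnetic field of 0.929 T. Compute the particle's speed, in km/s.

v ≈ 7780 km/s

For zero net force, qE = qvB, so v = E/B.
v = (7.23×10^6) / (0.929) = 7.78×10^6 m/s.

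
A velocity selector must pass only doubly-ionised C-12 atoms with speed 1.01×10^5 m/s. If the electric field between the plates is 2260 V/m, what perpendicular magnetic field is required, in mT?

qE = qvB ⇒ B = E/v = (2260) / (1.01×10^5) = 0.0224 T.

B ≈ 22.4 mT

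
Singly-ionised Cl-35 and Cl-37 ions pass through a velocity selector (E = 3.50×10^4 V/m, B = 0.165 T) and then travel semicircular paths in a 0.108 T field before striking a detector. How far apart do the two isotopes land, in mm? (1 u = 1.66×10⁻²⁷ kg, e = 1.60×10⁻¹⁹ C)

Δd ≈ 81.5 mm

Both emerge at v = E/B₁ = 2.12×10^5 m/s.
r = mv/(qB₂), so r₁ = 0.7132 m and r₂ = 0.7540 m, giving Δr = 0.0408 m.
After a semicircle each ion lands a diameter 2r from the entry slit, so the separation is 2Δr = 0.0815 m.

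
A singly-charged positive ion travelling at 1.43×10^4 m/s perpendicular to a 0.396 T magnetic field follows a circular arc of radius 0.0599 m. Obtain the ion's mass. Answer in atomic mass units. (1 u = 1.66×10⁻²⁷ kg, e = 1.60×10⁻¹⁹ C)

m ≈ 160 u

qvB = mv²/r ⇒ m = qBr/v.
m = (1×1.60×10^-19)(0.396)(0.0599) / (1.43×10^4) = 2.65×10^-25 kg = 160 u.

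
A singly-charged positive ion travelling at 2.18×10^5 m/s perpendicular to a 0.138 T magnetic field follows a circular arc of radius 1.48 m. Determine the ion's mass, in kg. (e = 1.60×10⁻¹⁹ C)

m ≈ 1.50×10^-25 kg

qvB = mv²/r ⇒ m = qBr/v.
m = (1×1.60×10^-19)(0.138)(1.48) / (2.18×10^5) = 1.50×10^-25 kg.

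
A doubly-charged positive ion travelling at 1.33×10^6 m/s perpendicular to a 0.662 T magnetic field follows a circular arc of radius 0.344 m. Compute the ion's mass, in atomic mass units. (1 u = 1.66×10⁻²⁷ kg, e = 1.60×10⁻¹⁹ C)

qvB = mv²/r ⇒ m = qBr/v.
m = (2×1.60×10^-19)(0.662)(0.344) / (1.33×10^6) = 5.48×10^-26 kg = 33.0 u.

m ≈ 33.0 u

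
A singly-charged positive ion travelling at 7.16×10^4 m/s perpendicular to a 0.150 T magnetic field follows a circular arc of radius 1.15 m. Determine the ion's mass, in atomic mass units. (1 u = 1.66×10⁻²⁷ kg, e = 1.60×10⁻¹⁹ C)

m ≈ 232 u

qvB = mv²/r ⇒ m = qBr/v.
m = (1×1.60×10^-19)(0.150)(1.15) / (7.16×10^4) = 3.85×10^-25 kg = 232 u.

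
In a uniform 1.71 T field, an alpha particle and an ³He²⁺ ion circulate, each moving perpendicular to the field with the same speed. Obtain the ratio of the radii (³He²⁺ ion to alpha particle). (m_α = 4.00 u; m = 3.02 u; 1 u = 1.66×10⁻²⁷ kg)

r = mv/(qB) ⇒ at equal v, r ∝ m/q.
r_{³He²⁺ ion}/r_{alpha particle} = 0.755.

ratio ≈ 0.755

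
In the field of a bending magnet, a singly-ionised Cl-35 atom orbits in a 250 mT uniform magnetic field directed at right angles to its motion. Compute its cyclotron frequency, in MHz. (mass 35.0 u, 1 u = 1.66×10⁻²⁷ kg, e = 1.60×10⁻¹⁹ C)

f = qB/(2πm) = (1×1.60×10^-19)(0.250) / [2π(5.81×10^-26)] = 1.10×10^5 Hz.

f ≈ 0.110 MHz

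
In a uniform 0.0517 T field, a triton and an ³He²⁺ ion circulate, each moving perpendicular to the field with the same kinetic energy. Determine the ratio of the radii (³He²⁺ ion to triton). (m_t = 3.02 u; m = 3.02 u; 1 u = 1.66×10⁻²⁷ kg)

r = √(2mK)/(qB) ⇒ at equal K, r ∝ √m/q.
r_{³He²⁺ ion}/r_{triton} = 0.500.

ratio ≈ 0.500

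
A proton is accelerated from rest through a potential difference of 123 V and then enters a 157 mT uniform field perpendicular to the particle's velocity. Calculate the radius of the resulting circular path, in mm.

The kinetic energy gained is K = qV = (1×1.60×10^-19)(123) = 1.97×10^-17 J.
v = √(2K/m) = 1.54×10^5 m/s.
r = mv/(qB) = (1.67×10^-27)(1.54×10^5) / [(1×1.60×10^-19)(0.157)] = 0.0102 m.

r ≈ 10.2 mm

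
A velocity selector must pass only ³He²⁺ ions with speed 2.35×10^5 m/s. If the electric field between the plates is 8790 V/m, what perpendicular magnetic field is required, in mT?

qE = qvB ⇒ B = E/v = (8790) / (2.35×10^5) = 0.0374 T.

B ≈ 37.4 mT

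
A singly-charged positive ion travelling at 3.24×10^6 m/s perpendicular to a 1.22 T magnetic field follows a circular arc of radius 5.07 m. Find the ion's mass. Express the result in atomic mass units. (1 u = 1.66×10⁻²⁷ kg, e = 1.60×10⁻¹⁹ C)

m ≈ 184 u

qvB = mv²/r ⇒ m = qBr/v.
m = (1×1.60×10^-19)(1.22)(5.07) / (3.24×10^6) = 3.05×10^-25 kg = 184 u.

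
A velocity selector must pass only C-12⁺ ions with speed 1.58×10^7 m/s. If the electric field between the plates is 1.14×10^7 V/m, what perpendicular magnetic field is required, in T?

qE = qvB ⇒ B = E/v = (1.14×10^7) / (1.58×10^7) = 0.722 T.

B ≈ 0.722 T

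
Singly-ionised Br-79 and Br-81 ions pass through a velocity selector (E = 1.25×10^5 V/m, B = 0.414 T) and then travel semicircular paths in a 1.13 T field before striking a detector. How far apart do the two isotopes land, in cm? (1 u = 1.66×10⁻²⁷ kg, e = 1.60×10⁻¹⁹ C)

Δd ≈ 1.11 cm

Both emerge at v = E/B₁ = 3.02×10^5 m/s.
r = mv/(qB₂), so r₁ = 0.21900 m and r₂ = 0.22455 m, giving Δr = 5.54×10^-3 m.
After a semicircle each ion lands a diameter 2r from the entry slit, so the separation is 2Δr = 0.0111 m.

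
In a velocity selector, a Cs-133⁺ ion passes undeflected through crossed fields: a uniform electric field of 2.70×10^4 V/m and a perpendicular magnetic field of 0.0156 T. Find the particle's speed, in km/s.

v ≈ 1730 km/s

For zero net force, qE = qvB, so v = E/B.
v = (2.70×10^4) / (0.0156) = 1.73×10^6 m/s.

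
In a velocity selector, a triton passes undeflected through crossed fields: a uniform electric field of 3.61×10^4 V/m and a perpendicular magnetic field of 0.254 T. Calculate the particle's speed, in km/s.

For zero net force, qE = qvB, so v = E/B.
v = (3.61×10^4) / (0.254) = 1.42×10^5 m/s.

v ≈ 142 km/s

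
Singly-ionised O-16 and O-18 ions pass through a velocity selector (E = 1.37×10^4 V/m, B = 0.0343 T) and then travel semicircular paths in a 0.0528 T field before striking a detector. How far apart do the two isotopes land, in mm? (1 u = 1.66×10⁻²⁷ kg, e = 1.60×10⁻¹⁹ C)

Δd ≈ 314 mm

Both emerge at v = E/B₁ = 3.99×10^5 m/s.
r = mv/(qB₂), so r₁ = 1.256 m and r₂ = 1.413 m, giving Δr = 0.157 m.
After a semicircle each ion lands a diameter 2r from the entry slit, so the separation is 2Δr = 0.314 m.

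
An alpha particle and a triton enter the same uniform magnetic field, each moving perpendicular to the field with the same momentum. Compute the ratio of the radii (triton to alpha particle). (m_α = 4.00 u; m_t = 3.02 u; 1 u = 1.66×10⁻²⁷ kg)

ratio ≈ 2.00

r = p/(qB) ⇒ at equal p, r ∝ 1/q.
r_{triton}/r_{alpha particle} = 2.00.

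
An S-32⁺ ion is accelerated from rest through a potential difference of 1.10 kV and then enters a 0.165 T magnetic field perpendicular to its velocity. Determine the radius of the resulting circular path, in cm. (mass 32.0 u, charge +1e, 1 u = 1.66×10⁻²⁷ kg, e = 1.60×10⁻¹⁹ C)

r ≈ 16.4 cm

The kinetic energy gained is K = qV = (1×1.60×10^-19)(1100) = 1.76×10^-16 J.
v = √(2K/m) = 8.14×10^4 m/s.
r = mv/(qB) = (5.31×10^-26)(8.14×10^4) / [(1×1.60×10^-19)(0.165)] = 0.164 m.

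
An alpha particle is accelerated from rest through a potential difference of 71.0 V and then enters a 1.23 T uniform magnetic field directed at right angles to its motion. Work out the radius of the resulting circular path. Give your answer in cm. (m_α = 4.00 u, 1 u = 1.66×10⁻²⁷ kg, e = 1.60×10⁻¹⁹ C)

The kinetic energy gained is K = qV = (2×1.60×10^-19)(71.0) = 2.27×10^-17 J.
v = √(2K/m) = 8.27×10^4 m/s.
r = mv/(qB) = (6.64×10^-27)(8.27×10^4) / [(2×1.60×10^-19)(1.23)] = 1.40×10^-3 m.

r ≈ 0.140 cm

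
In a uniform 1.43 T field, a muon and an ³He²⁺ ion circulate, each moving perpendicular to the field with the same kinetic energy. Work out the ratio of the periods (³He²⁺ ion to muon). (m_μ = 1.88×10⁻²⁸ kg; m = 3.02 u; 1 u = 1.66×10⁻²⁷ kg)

T = 2πm/(qB) is independent of speed, so T₂/T₁ = (m₂/q₂)/(m₁/q₁).
T_{³He²⁺ ion}/T_{muon} = (5.01×10^-27/2e) / (1.88×10^-28/1e) = 13.3.

ratio ≈ 13.3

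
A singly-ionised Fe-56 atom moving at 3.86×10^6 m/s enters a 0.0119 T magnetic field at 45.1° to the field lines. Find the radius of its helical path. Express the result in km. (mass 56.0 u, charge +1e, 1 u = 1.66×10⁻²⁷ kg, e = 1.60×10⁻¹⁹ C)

Only the perpendicular component v⊥ = v sin45.1° = 2.73×10^6 m/s is bent by the field.
r = m v⊥ /(qB) = (9.30×10^-26)(2.73×10^6) / [(1×1.60×10^-19)(0.0119)] = 133 m.

r ≈ 0.133 km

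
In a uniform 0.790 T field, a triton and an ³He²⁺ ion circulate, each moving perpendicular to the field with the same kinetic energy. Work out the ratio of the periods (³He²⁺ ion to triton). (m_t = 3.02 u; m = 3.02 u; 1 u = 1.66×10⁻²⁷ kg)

ratio ≈ 0.500

T = 2πm/(qB) is independent of speed, so T₂/T₁ = (m₂/q₂)/(m₁/q₁).
T_{³He²⁺ ion}/T_{triton} = (5.01×10^-27/2e) / (5.01×10^-27/1e) = 0.500.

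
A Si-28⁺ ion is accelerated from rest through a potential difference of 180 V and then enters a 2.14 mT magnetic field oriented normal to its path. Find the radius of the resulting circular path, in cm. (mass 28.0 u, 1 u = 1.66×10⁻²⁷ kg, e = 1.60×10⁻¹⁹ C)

r ≈ 478 cm

The kinetic energy gained is K = qV = (1×1.60×10^-19)(180) = 2.88×10^-17 J.
v = √(2K/m) = 3.52×10^4 m/s.
r = mv/(qB) = (4.65×10^-26)(3.52×10^4) / [(1×1.60×10^-19)(2.14×10^-3)] = 4.78 m.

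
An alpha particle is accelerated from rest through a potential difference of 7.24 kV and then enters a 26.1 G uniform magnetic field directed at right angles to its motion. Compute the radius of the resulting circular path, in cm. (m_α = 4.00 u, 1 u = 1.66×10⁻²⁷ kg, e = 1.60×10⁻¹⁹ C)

r ≈ 664 cm

The kinetic energy gained is K = qV = (2×1.60×10^-19)(7240) = 2.32×10^-15 J.
v = √(2K/m) = 8.35×10^5 m/s.
r = mv/(qB) = (6.64×10^-27)(8.35×10^5) / [(2×1.60×10^-19)(2.61×10^-3)] = 6.64 m.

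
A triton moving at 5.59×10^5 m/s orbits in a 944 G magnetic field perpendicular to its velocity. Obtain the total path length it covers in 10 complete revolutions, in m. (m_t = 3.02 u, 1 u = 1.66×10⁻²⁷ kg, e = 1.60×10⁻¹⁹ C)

L ≈ 11.7 m

r = mv/(qB) = 0.186 m, so one revolution covers 2πr = 1.17 m.
In 10 revolutions: L = 10·2πr = 11.7 m.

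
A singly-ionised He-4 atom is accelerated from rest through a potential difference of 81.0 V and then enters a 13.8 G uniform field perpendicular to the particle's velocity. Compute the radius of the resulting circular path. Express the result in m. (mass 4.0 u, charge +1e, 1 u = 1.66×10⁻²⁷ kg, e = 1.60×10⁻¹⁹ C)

The kinetic energy gained is K = qV = (1×1.60×10^-19)(81.0) = 1.30×10^-17 J.
v = √(2K/m) = 6.25×10^4 m/s.
r = mv/(qB) = (6.64×10^-27)(6.25×10^4) / [(1×1.60×10^-19)(1.38×10^-3)] = 1.88 m.

r ≈ 1.88 m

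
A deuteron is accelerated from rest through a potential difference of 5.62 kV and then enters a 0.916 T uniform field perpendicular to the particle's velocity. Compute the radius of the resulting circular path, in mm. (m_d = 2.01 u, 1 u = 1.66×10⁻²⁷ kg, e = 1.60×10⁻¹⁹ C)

r ≈ 16.7 mm

The kinetic energy gained is K = qV = (1×1.60×10^-19)(5620) = 8.99×10^-16 J.
v = √(2K/m) = 7.34×10^5 m/s.
r = mv/(qB) = (3.34×10^-27)(7.34×10^5) / [(1×1.60×10^-19)(0.916)] = 0.0167 m.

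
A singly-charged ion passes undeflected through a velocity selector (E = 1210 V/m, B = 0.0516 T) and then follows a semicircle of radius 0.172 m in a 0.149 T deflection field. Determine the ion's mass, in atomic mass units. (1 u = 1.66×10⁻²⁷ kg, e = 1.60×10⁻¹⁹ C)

v = E/B₁ = 2.34×10^4 m/s.
From r = mv/(qB₂), m = qB₂r/v = (1×1.60×10^-19)(0.149)(0.172) / (2.34×10^4) = 1.75×10^-25 kg.
In atomic mass units: m = 1.75×10^-25 / 1.66×10^-27 = 105 u.

m ≈ 105 u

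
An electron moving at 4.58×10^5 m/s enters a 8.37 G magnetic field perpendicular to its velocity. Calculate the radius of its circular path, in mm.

The magnetic force provides the centripetal force: qvB = mv²/r, so r = mv/(qB).
r = (9.11×10^-31 kg)(4.58×10^5 m/s) / [(1×1.60×10^-19 C)(8.37×10^-4 T)] = 3.12×10^-3 m.

r ≈ 3.12 mm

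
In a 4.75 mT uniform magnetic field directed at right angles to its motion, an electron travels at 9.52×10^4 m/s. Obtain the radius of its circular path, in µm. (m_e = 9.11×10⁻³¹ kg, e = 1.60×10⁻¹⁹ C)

r ≈ 114 µm

The magnetic force provides the centripetal force: qvB = mv²/r, so r = mv/(qB).
r = (9.11×10^-31 kg)(9.52×10^4 m/s) / [(1×1.60×10^-19 C)(4.75×10^-3 T)] = 1.14×10^-4 m.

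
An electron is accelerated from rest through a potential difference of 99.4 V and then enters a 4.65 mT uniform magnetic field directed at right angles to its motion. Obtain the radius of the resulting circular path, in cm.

The kinetic energy gained is K = qV = (1×1.60×10^-19)(99.4) = 1.59×10^-17 J.
v = √(2K/m) = 5.91×10^6 m/s.
r = mv/(qB) = (9.11×10^-31)(5.91×10^6) / [(1×1.60×10^-19)(4.65×10^-3)] = 7.24×10^-3 m.

r ≈ 0.724 cm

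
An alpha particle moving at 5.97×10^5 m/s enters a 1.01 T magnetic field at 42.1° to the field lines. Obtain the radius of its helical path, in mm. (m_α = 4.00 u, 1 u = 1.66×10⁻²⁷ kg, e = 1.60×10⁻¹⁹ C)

Only the perpendicular component v⊥ = v sin42.1° = 4.00×10^5 m/s is bent by the field.
r = m v⊥ /(qB) = (6.64×10^-27)(4.00×10^5) / [(2×1.60×10^-19)(1.01)] = 8.22×10^-3 m.

r ≈ 8.22 mm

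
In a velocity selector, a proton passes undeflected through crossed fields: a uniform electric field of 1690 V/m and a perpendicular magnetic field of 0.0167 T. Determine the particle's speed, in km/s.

v ≈ 101 km/s

For zero net force, qE = qvB, so v = E/B.
v = (1690) / (0.0167) = 1.01×10^5 m/s.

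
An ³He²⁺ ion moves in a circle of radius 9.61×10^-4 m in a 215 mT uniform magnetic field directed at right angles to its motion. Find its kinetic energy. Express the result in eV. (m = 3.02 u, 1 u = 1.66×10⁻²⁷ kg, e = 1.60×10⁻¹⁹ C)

v = qBr/m = (2×1.60×10^-19)(0.215)(9.61×10^-4) / (5.01×10^-27) = 1.32×10^4 m/s.
K = ½mv² = 0.5·(5.01×10^-27)·(1.32×10^4)² = 4.36×10^-19 J = 2.72 eV.

K ≈ 2.72 eV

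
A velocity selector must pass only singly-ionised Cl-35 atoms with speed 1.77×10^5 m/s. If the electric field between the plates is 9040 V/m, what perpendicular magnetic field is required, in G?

B ≈ 511 G

qE = qvB ⇒ B = E/v = (9040) / (1.77×10^5) = 0.0511 T.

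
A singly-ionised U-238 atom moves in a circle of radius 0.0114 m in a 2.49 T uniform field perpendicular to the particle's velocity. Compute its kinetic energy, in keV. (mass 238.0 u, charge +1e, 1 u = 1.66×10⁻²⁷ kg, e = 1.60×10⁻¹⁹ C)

v = qBr/m = (1×1.60×10^-19)(2.49)(0.0114) / (3.95×10^-25) = 1.15×10^4 m/s.
K = ½mv² = 0.5·(3.95×10^-25)·(1.15×10^4)² = 2.61×10^-17 J = 0.163 keV.

K ≈ 0.163 keV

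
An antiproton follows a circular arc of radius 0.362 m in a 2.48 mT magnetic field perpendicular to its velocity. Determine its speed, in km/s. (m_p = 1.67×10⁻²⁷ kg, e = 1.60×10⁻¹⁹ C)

From qvB = mv²/r, v = qBr/m.
v = (1×1.60×10^-19)(2.48×10^-3)(0.362) / (1.67×10^-27) = 8.60×10^4 m/s.

v ≈ 86.0 km/s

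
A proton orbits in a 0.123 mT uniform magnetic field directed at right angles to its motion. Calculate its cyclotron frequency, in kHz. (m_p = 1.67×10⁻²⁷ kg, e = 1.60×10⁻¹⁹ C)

f ≈ 1.88 kHz

f = qB/(2πm) = (1×1.60×10^-19)(1.23×10^-4) / [2π(1.67×10^-27)] = 1880 Hz.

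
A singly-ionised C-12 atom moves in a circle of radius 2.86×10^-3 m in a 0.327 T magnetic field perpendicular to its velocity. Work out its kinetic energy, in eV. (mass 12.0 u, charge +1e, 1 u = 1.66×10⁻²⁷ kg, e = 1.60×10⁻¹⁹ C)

K ≈ 3.51 eV

v = qBr/m = (1×1.60×10^-19)(0.327)(2.86×10^-3) / (1.99×10^-26) = 7510 m/s.
K = ½mv² = 0.5·(1.99×10^-26)·(7510)² = 5.62×10^-19 J = 3.51 eV.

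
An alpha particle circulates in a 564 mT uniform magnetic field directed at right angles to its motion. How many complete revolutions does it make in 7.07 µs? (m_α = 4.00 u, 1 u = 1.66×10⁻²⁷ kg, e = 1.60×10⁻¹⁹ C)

N = 30

T = 2πm/(qB) = 2π(6.64×10^-27) / [(2×1.60×10^-19)(0.564)] = 2.3116×10^-7 s.
N = t/T = 7.07×10^-6 / 2.3116×10^-7 ≈ 30.58, so 30 complete revolutions.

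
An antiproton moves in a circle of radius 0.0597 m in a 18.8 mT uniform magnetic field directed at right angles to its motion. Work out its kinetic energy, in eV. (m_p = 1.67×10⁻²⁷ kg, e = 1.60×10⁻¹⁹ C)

v = qBr/m = (1×1.60×10^-19)(0.0188)(0.0597) / (1.67×10^-27) = 1.08×10^5 m/s.
K = ½mv² = 0.5·(1.67×10^-27)·(1.08×10^5)² = 9.66×10^-18 J = 60.3 eV.

K ≈ 60.3 eV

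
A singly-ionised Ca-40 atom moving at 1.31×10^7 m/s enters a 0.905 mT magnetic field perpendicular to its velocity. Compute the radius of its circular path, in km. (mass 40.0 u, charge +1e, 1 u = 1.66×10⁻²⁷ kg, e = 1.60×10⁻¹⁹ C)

The magnetic force provides the centripetal force: qvB = mv²/r, so r = mv/(qB).
r = (6.64×10^-26 kg)(1.31×10^7 m/s) / [(1×1.60×10^-19 C)(9.05×10^-4 T)] = 6010 m.

r ≈ 6.01 km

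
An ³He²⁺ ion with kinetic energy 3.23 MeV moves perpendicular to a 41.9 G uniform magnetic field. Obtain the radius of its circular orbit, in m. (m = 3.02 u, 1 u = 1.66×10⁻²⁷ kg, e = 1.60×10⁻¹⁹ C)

Convert the energy: K = 3.23 MeV = 5.17×10^-13 J.
v = √(2K/m) = √(2·5.17×10^-13/5.01×10^-27) = 1.44×10^7 m/s.
r = mv/(qB) = (5.01×10^-27)(1.44×10^7) / [(2×1.60×10^-19)(4.19×10^-3)] = 53.7 m.

r ≈ 53.7 m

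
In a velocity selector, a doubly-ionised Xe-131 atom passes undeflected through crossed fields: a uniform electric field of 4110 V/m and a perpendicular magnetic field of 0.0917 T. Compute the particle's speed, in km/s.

For zero net force, qE = qvB, so v = E/B.
v = (4110) / (0.0917) = 4.48×10^4 m/s.

v ≈ 44.8 km/s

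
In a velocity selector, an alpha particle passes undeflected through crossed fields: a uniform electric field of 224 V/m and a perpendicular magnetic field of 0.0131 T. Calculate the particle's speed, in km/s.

v ≈ 17.1 km/s

For zero net force, qE = qvB, so v = E/B.
v = (224) / (0.0131) = 1.71×10^4 m/s.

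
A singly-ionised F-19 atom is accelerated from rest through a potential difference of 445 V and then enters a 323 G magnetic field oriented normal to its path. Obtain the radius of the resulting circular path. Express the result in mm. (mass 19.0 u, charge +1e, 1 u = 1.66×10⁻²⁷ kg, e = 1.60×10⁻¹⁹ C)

r ≈ 410 mm

The kinetic energy gained is K = qV = (1×1.60×10^-19)(445) = 7.12×10^-17 J.
v = √(2K/m) = 6.72×10^4 m/s.
r = mv/(qB) = (3.15×10^-26)(6.72×10^4) / [(1×1.60×10^-19)(0.0323)] = 0.410 m.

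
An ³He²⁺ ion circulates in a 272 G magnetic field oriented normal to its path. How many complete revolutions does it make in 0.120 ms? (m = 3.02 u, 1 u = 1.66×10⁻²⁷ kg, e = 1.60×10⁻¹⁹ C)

T = 2πm/(qB) = 2π(5.0132×10^-27) / [(2×1.60×10^-19)(0.0272)] = 3.6189×10^-6 s.
N = t/T = 1.20×10^-4 / 3.6189×10^-6 ≈ 33.16, so 33 complete revolutions.

N = 33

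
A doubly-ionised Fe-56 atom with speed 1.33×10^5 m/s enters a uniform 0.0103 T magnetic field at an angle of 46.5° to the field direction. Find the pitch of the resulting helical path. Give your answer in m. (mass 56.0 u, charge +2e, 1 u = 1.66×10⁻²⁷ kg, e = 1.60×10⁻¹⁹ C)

pitch ≈ 16.2 m

The velocity component along B is v∥ = v cos46.5° = 9.16×10^4 m/s.
The cyclotron period T = 2πm/(qB) = 1.77×10^-4 s is set by m, q, B alone.
Pitch = v∥·T = (9.16×10^4)(1.77×10^-4) = 16.2 m.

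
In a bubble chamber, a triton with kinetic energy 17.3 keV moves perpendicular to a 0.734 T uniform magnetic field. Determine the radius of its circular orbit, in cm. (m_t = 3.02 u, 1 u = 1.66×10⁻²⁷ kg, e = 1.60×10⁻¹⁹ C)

Convert the energy: K = 17.3 keV = 2.77×10^-15 J.
v = √(2K/m) = √(2·2.77×10^-15/5.01×10^-27) = 1.05×10^6 m/s.
r = mv/(qB) = (5.01×10^-27)(1.05×10^6) / [(1×1.60×10^-19)(0.734)] = 0.0449 m.

r ≈ 4.49 cm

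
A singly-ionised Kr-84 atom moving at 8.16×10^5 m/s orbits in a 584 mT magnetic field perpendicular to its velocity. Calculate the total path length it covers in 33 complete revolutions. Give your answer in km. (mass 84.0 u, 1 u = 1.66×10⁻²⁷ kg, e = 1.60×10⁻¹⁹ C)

L ≈ 0.252 km

r = mv/(qB) = 1.22 m, so one revolution covers 2πr = 7.65 m.
In 33 revolutions: L = 33·2πr = 252 m.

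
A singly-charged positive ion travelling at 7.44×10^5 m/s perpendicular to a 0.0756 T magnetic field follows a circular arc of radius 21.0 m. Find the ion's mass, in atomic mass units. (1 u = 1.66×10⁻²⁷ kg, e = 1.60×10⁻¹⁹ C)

m ≈ 206 u

qvB = mv²/r ⇒ m = qBr/v.
m = (1×1.60×10^-19)(0.0756)(21.0) / (7.44×10^5) = 3.41×10^-25 kg = 206 u.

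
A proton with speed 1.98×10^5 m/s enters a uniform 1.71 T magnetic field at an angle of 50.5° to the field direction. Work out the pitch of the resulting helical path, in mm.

pitch ≈ 4.83 mm

The velocity component along B is v∥ = v cos50.5° = 1.26×10^5 m/s.
The cyclotron period T = 2πm/(qB) = 3.84×10^-8 s is set by m, q, B alone.
Pitch = v∥·T = (1.26×10^5)(3.84×10^-8) = 4.83×10^-3 m.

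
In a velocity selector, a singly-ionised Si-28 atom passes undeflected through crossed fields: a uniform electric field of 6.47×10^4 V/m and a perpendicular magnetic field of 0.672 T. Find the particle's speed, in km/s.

v ≈ 96.3 km/s

For zero net force, qE = qvB, so v = E/B.
v = (6.47×10^4) / (0.672) = 9.63×10^4 m/s.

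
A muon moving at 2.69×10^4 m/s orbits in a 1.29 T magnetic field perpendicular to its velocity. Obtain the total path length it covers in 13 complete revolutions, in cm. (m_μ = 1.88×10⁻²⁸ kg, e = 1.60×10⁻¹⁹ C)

r = mv/(qB) = 2.45×10^-5 m, so one revolution covers 2πr = 1.54×10^-4 m.
In 13 revolutions: L = 13·2πr = 2.00×10^-3 m.

L ≈ 0.200 cm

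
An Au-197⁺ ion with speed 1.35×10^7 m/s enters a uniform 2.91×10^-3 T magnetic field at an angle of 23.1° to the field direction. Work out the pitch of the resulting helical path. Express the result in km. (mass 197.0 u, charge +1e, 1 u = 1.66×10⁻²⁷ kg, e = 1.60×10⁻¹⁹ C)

The velocity component along B is v∥ = v cos23.1° = 1.24×10^7 m/s.
The cyclotron period T = 2πm/(qB) = 4.41×10^-3 s is set by m, q, B alone.
Pitch = v∥·T = (1.24×10^7)(4.41×10^-3) = 5.48×10^4 m.

pitch ≈ 54.8 km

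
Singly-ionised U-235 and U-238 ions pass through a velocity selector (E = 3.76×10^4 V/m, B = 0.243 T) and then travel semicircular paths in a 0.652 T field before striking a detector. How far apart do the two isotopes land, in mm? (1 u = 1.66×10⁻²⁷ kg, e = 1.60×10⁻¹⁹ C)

Both emerge at v = E/B₁ = 1.55×10^5 m/s.
r = mv/(qB₂), so r₁ = 0.57862 m and r₂ = 0.58600 m, giving Δr = 7.39×10^-3 m.
After a semicircle each ion lands a diameter 2r from the entry slit, so the separation is 2Δr = 0.0148 m.

Δd ≈ 14.8 mm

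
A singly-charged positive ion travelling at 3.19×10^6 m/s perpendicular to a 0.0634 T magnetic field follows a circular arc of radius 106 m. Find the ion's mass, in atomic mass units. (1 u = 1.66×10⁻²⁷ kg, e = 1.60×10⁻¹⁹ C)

m ≈ 203 u

qvB = mv²/r ⇒ m = qBr/v.
m = (1×1.60×10^-19)(0.0634)(106) / (3.19×10^6) = 3.37×10^-25 kg = 203 u.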